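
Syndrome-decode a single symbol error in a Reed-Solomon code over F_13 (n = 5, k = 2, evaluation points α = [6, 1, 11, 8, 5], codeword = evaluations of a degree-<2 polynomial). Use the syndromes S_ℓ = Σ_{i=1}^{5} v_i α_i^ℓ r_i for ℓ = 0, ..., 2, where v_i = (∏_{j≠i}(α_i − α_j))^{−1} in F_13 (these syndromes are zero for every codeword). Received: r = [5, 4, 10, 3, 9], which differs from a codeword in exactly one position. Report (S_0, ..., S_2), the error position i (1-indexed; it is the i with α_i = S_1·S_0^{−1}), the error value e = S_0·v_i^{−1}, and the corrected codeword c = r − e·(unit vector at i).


S = (1, 6, 10), error at position 1, error magnitude e = 11, c = [7, 4, 10, 3, 9].

Step 1: column multipliers v_i = (∏_{j≠i}(α_i − α_j))^{−1} mod 13.
  i = 1 (α = 6): (6−1)(6−11)(6−8)(6−5) = 5·(−5)·(−2)·1 = 50 ≡ 11, so v_1 = 11^{−1} = 6 (mod 13).
  i = 2 (α = 1): (1−6)(1−11)(1−8)(1−5) = (−5)·(−10)·(−7)·(−4) = 1400 ≡ 9, so v_2 = 9^{−1} = 3 (mod 13).
  i = 3 (α = 11): (11−6)(11−1)(11−8)(11−5) = 5·10·3·6 = 900 ≡ 3, so v_3 = 3^{−1} = 9 (mod 13).
  i = 4 (α = 8): (8−6)(8−1)(8−11)(8−5) = 2·7·(−3)·3 = −126 ≡ 4, so v_4 = 4^{−1} = 10 (mod 13).
  i = 5 (α = 5): (5−6)(5−1)(5−11)(5−8) = (−1)·4·(−6)·(−3) = −72 ≡ 6, so v_5 = 6^{−1} = 11 (mod 13).
  v = [6, 3, 9, 10, 11].
Step 2: syndromes of r = [5, 4, 10, 3, 9] (all sums mod 13).
  S_0 = Σ v_i r_i = 6·5 + 3·4 + 9·10 + 10·3 + 11·9 = 261 ≡ 1.
  S_1 = Σ v_i α_i r_i = 6·6·5 + 3·1·4 + 9·11·10 + 10·8·3 + 11·5·9 = 1917 ≡ 6.
  α_i^2 mod 13 = [10, 1, 4, 12, 12].
  S_2 = Σ v_i α_i^2 r_i = 6·10·5 + 3·1·4 + 9·4·10 + 10·12·3 + 11·12·9 = 2220 ≡ 10.
  S = (1, 6, 10) ≠ 0, so r is not a codeword (an error is present).
Step 3: locate the error. For a single error e at position i, S_ℓ = v_i·e·α_i^ℓ, so α_err = S_1/S_0.
  S_0^{−1} = 1^{−1} = 1 (mod 13), so α_err = 6·1 = 6 ≡ 6 = α_1. Error position i = 1.
  Consistency check: S_2/S_1 = 10·11 = 110 ≡ 6 = α_err ✓ (single-error assumption holds).
Step 4: error magnitude e = S_0/v_1 = S_0·∏_{j≠1}(α_1 − α_j) = 1·11 = 11 ≡ 11 (mod 13).
Step 5: correct position 1: c_1 = r_1 − e = 5 − 11 ≡ 7 (mod 13). Hence c = [7, 4, 10, 3, 9].
  Check: interpolating c through the α_i gives m(x) = 6 + 11·x (degree < 2) with m(α_i) = c_i for every i, so c is indeed a codeword.


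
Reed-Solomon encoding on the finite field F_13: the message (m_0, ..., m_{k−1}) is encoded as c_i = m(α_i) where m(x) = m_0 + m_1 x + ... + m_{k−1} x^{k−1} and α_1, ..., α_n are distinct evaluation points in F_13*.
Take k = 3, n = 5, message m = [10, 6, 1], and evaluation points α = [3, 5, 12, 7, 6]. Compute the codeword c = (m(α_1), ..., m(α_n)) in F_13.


c = [11, 0, 5, 10, 4]

Message polynomial: m(x) = 10 + 6·x + 1·x^2 (mod 13).
For each evaluation point α_i, compute m(α_i) mod 13:
  α_1 = 3: Horner steps 1 → 9 → 11, so m(3) = 11.
  α_2 = 5: Horner steps 1 → 11 → 0, so m(5) = 0.
  α_3 = 12: Horner steps 1 → 5 → 5, so m(12) = 5.
  α_4 = 7: Horner steps 1 → 0 → 10, so m(7) = 10.
  α_5 = 6: Horner steps 1 → 12 → 4, so m(6) = 4.
Codeword c = [11, 0, 5, 10, 4] ∈ F_13^5.


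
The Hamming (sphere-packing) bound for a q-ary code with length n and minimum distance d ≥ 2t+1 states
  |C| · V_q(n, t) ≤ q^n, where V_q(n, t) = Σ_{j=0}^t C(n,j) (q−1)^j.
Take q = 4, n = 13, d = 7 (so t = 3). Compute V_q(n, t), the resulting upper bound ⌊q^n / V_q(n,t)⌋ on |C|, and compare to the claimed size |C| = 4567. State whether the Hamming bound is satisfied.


V_q(n, t) = 8464, q^n = 67108864, Hamming bound = 7928, |C| = 4567 ≤ bound (satisfied).

Step 1: Compute V_q(n, t) = Σ_{j=0}^3 C(n, j) (q−1)^j.
  j = 0: C(13,0)·(3)^0 = 1·1 = 1.
  j = 1: C(13,1)·(3)^1 = 13·3 = 39.
  j = 2: C(13,2)·(3)^2 = 78·9 = 702.
  j = 3: C(13,3)·(3)^3 = 286·27 = 7722.
  V_q(n, t) = 1 + 39 + 702 + 7722 = 8464.
Step 2: q^n = 4^13 = 67108864.
Step 3: Hamming bound ⌊q^n / V_q(n,t)⌋ = ⌊67108864/8464⌋ = 7928.
Step 4: Compare |C| = 4567 to 7928: satisfied.
The claimed |C| lies below the Hamming bound.


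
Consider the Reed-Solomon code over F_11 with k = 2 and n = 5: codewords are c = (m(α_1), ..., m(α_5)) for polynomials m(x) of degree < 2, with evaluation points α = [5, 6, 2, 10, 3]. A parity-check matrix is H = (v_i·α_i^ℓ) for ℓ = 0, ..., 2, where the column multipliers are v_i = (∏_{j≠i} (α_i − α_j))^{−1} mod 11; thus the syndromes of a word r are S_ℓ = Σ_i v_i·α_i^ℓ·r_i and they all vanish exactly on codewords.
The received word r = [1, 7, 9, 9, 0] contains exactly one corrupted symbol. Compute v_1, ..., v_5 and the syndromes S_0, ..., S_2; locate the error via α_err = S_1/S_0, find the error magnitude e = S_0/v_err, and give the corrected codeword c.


S = (6, 1, 2), error at position 3, error magnitude e = 4, c = [1, 7, 5, 9, 0].

Step 1: column multipliers v_i = (∏_{j≠i}(α_i − α_j))^{−1} mod 11.
  i = 1 (α = 5): (5−6)(5−2)(5−10)(5−3) = (−1)·3·(−5)·2 = 30 ≡ 8, so v_1 = 8^{−1} = 7 (mod 11).
  i = 2 (α = 6): (6−5)(6−2)(6−10)(6−3) = 1·4·(−4)·3 = −48 ≡ 7, so v_2 = 7^{−1} = 8 (mod 11).
  i = 3 (α = 2): (2−5)(2−6)(2−10)(2−3) = (−3)·(−4)·(−8)·(−1) = 96 ≡ 8, so v_3 = 8^{−1} = 7 (mod 11).
  i = 4 (α = 10): (10−5)(10−6)(10−2)(10−3) = 5·4·8·7 = 1120 ≡ 9, so v_4 = 9^{−1} = 5 (mod 11).
  i = 5 (α = 3): (3−5)(3−6)(3−2)(3−10) = (−2)·(−3)·1·(−7) = −42 ≡ 2, so v_5 = 2^{−1} = 6 (mod 11).
  v = [7, 8, 7, 5, 6].
Step 2: syndromes of r = [1, 7, 9, 9, 0] (all sums mod 11).
  S_0 = Σ v_i r_i = 7·1 + 8·7 + 7·9 + 5·9 + 6·0 = 171 ≡ 6.
  S_1 = Σ v_i α_i r_i = 7·5·1 + 8·6·7 + 7·2·9 + 5·10·9 + 6·3·0 = 947 ≡ 1.
  α_i^2 mod 11 = [3, 3, 4, 1, 9].
  S_2 = Σ v_i α_i^2 r_i = 7·3·1 + 8·3·7 + 7·4·9 + 5·1·9 + 6·9·0 = 486 ≡ 2.
  S = (6, 1, 2) ≠ 0, so r is not a codeword (an error is present).
Step 3: locate the error. For a single error e at position i, S_ℓ = v_i·e·α_i^ℓ, so α_err = S_1/S_0.
  S_0^{−1} = 6^{−1} = 2 (mod 11), so α_err = 1·2 = 2 ≡ 2 = α_3. Error position i = 3.
  Consistency check: S_2/S_1 = 2·1 = 2 ≡ 2 = α_err ✓ (single-error assumption holds).
Step 4: error magnitude e = S_0/v_3 = S_0·∏_{j≠3}(α_3 − α_j) = 6·8 = 48 ≡ 4 (mod 11).
Step 5: correct position 3: c_3 = r_3 − e = 9 − 4 ≡ 5 (mod 11). Hence c = [1, 7, 5, 9, 0].
  Check: interpolating c through the α_i gives m(x) = 4 + 6·x (degree < 2) with m(α_i) = c_i for every i, so c is indeed a codeword.


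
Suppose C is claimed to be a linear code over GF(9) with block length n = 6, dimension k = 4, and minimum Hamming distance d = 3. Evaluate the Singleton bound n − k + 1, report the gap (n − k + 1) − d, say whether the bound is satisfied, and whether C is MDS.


Singleton RHS = n − k + 1 = 3, slack = 0, bound satisfied, MDS.

Singleton bound: d ≤ n − k + 1.
Here n = 6, k = 4, so n − k + 1 = 3.
Given d = 3, check d ≤ 3: YES.
Slack = (n − k + 1) − d = 0.
The code is MDS (slack = 0).
Description: the claimed parameters are [6, 4, 3]_9; such a code would be MDS (meets Singleton bound).


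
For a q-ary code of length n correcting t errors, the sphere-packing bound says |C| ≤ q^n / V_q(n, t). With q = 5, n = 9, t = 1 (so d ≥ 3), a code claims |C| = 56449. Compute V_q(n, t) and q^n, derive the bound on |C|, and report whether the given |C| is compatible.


V_q(n, t) = 37, q^n = 1953125, Hamming bound = 52787, |C| = 56449 > bound (violated).

Step 1: Compute V_q(n, t) = Σ_{j=0}^1 C(n, j) (q−1)^j.
  j = 0: C(9,0)·(4)^0 = 1·1 = 1.
  j = 1: C(9,1)·(4)^1 = 9·4 = 36.
  V_q(n, t) = 1 + 36 = 37.
Step 2: q^n = 5^9 = 1953125.
Step 3: Hamming bound ⌊q^n / V_q(n,t)⌋ = ⌊1953125/37⌋ = 52787.
Step 4: Compare |C| = 56449 to 52787: violated.
The claimed |C| lies above the Hamming bound, so no 5-ary code of length 9 with d ≥ 3 can have 56449 codewords.


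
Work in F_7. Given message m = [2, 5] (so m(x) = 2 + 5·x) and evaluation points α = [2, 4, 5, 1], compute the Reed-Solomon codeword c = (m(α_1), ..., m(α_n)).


c = [5, 1, 6, 0]

Message polynomial: m(x) = 2 + 5·x (mod 7).
For each evaluation point α_i, compute m(α_i) mod 7:
  α_1 = 2: Horner steps 5 → 5, so m(2) = 5.
  α_2 = 4: Horner steps 5 → 1, so m(4) = 1.
  α_3 = 5: Horner steps 5 → 6, so m(5) = 6.
  α_4 = 1: Horner steps 5 → 0, so m(1) = 0.
Codeword c = [5, 1, 6, 0] ∈ F_7^4.


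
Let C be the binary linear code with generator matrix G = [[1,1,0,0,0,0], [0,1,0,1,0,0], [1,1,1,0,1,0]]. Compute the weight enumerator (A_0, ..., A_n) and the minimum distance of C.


Weight distribution: A_0 = 1, A_2 = 4, A_4 = 3. Minimum distance d = 2.

Enumerate all 2^3 = 8 messages m ∈ F_2^3.
For each, compute codeword c = mG in F_2^6, then tally its weight.
  m = 000 → c = 000000, weight = 0.
  m = 100 → c = 110000, weight = 2.
  m = 010 → c = 010100, weight = 2.
  m = 110 → c = 100100, weight = 2.
  m = 001 → c = 111010, weight = 4.
  m = 101 → c = 001010, weight = 2.
  m = 011 → c = 101110, weight = 4.
  m = 111 → c = 011110, weight = 4.
Tally weights:
  weight 0: 1 codewords.
  weight 2: 4 codewords.
  weight 4: 3 codewords.
Minimum distance d = smallest w > 0 with A_w > 0 = 2.
Sanity: Σ A_w = 8 = 2^3 = 8 ✓.


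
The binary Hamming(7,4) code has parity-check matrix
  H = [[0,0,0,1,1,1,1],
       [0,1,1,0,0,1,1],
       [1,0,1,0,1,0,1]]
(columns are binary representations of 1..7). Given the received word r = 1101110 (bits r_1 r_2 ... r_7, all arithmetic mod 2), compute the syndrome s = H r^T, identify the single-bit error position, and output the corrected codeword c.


s = (1, 0, 0)^T, error position = 4, corrected codeword c = 1100110

Compute s = H r^T mod 2 one row at a time:
  s_1 = 1 + 1 + 1 + 0 = 3 ≡ 1 (mod 2).
  s_2 = 1 + 0 + 1 + 0 = 2 ≡ 0 (mod 2).
  s_3 = 1 + 0 + 1 + 0 = 2 ≡ 0 (mod 2).
s = (1, 0, 0)^T — this equals column 4 of H (binary 100), so error is at position 4.
Correct: flip bit 4 of r = 1101110 to get c = 1100110.


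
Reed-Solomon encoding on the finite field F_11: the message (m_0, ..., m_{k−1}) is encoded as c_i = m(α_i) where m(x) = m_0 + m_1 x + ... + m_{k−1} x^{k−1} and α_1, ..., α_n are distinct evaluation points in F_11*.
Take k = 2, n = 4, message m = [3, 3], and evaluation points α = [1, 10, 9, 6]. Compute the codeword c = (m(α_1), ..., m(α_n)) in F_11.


c = [6, 0, 8, 10]

Message polynomial: m(x) = 3 + 3·x (mod 11).
For each evaluation point α_i, compute m(α_i) mod 11:
  α_1 = 1: Horner steps 3 → 6, so m(1) = 6.
  α_2 = 10: Horner steps 3 → 0, so m(10) = 0.
  α_3 = 9: Horner steps 3 → 8, so m(9) = 8.
  α_4 = 6: Horner steps 3 → 10, so m(6) = 10.
Codeword c = [6, 0, 8, 10] ∈ F_11^4.


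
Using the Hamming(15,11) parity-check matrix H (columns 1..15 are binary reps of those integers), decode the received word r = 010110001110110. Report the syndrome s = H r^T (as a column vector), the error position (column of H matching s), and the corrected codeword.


s = (1, 0, 0, 0)^T, error position = 8, corrected codeword c = 010110011110110

Compute s = H r^T mod 2 one row at a time:
  s_1 = 0 + 1 + 1 + 1 + 0 + 1 + 1 + 0 = 5 ≡ 1 (mod 2).
  s_2 = 1 + 1 + 0 + 0 + 0 + 1 + 1 + 0 = 4 ≡ 0 (mod 2).
  s_3 = 1 + 0 + 0 + 0 + 1 + 1 + 1 + 0 = 4 ≡ 0 (mod 2).
  s_4 = 0 + 0 + 1 + 0 + 1 + 1 + 1 + 0 = 4 ≡ 0 (mod 2).
s = (1, 0, 0, 0)^T — this equals column 8 of H (binary 1000), so error is at position 8.
Correct: flip bit 8 of r = 010110001110110 to get c = 010110011110110.


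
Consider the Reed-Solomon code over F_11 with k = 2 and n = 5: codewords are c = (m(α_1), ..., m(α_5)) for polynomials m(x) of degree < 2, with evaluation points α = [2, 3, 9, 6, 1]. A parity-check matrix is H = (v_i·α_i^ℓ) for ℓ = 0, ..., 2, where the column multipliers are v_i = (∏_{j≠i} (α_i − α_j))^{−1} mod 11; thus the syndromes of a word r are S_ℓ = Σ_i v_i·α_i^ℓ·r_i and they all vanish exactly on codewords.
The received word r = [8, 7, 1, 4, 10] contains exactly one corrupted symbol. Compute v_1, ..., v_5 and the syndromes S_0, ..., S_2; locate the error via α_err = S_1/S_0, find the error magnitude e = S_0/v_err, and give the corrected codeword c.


S = (4, 4, 4), error at position 5, error magnitude e = 1, c = [8, 7, 1, 4, 9].

Step 1: column multipliers v_i = (∏_{j≠i}(α_i − α_j))^{−1} mod 11.
  i = 1 (α = 2): (2−3)(2−9)(2−6)(2−1) = (−1)·(−7)·(−4)·1 = −28 ≡ 5, so v_1 = 5^{−1} = 9 (mod 11).
  i = 2 (α = 3): (3−2)(3−9)(3−6)(3−1) = 1·(−6)·(−3)·2 = 36 ≡ 3, so v_2 = 3^{−1} = 4 (mod 11).
  i = 3 (α = 9): (9−2)(9−3)(9−6)(9−1) = 7·6·3·8 = 1008 ≡ 7, so v_3 = 7^{−1} = 8 (mod 11).
  i = 4 (α = 6): (6−2)(6−3)(6−9)(6−1) = 4·3·(−3)·5 = −180 ≡ 7, so v_4 = 7^{−1} = 8 (mod 11).
  i = 5 (α = 1): (1−2)(1−3)(1−9)(1−6) = (−1)·(−2)·(−8)·(−5) = 80 ≡ 3, so v_5 = 3^{−1} = 4 (mod 11).
  v = [9, 4, 8, 8, 4].
Step 2: syndromes of r = [8, 7, 1, 4, 10] (all sums mod 11).
  S_0 = Σ v_i r_i = 9·8 + 4·7 + 8·1 + 8·4 + 4·10 = 180 ≡ 4.
  S_1 = Σ v_i α_i r_i = 9·2·8 + 4·3·7 + 8·9·1 + 8·6·4 + 4·1·10 = 532 ≡ 4.
  α_i^2 mod 11 = [4, 9, 4, 3, 1].
  S_2 = Σ v_i α_i^2 r_i = 9·4·8 + 4·9·7 + 8·4·1 + 8·3·4 + 4·1·10 = 708 ≡ 4.
  S = (4, 4, 4) ≠ 0, so r is not a codeword (an error is present).
Step 3: locate the error. For a single error e at position i, S_ℓ = v_i·e·α_i^ℓ, so α_err = S_1/S_0.
  S_0^{−1} = 4^{−1} = 3 (mod 11), so α_err = 4·3 = 12 ≡ 1 = α_5. Error position i = 5.
  Consistency check: S_2/S_1 = 4·3 = 12 ≡ 1 = α_err ✓ (single-error assumption holds).
Step 4: error magnitude e = S_0/v_5 = S_0·∏_{j≠5}(α_5 − α_j) = 4·3 = 12 ≡ 1 (mod 11).
Step 5: correct position 5: c_5 = r_5 − e = 10 − 1 ≡ 9 (mod 11). Hence c = [8, 7, 1, 4, 9].
  Check: interpolating c through the α_i gives m(x) = 10 + 10·x (degree < 2) with m(α_i) = c_i for every i, so c is indeed a codeword.


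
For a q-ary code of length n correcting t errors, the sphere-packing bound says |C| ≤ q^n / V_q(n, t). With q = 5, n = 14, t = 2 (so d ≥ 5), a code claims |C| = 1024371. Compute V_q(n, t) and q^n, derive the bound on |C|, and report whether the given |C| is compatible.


V_q(n, t) = 1513, q^n = 6103515625, Hamming bound = 4034048, |C| = 1024371 ≤ bound (satisfied).

Step 1: Compute V_q(n, t) = Σ_{j=0}^2 C(n, j) (q−1)^j.
  j = 0: C(14,0)·(4)^0 = 1·1 = 1.
  j = 1: C(14,1)·(4)^1 = 14·4 = 56.
  j = 2: C(14,2)·(4)^2 = 91·16 = 1456.
  V_q(n, t) = 1 + 56 + 1456 = 1513.
Step 2: q^n = 5^14 = 6103515625.
Step 3: Hamming bound ⌊q^n / V_q(n,t)⌋ = ⌊6103515625/1513⌋ = 4034048.
Step 4: Compare |C| = 1024371 to 4034048: satisfied.
The claimed |C| lies below the Hamming bound.


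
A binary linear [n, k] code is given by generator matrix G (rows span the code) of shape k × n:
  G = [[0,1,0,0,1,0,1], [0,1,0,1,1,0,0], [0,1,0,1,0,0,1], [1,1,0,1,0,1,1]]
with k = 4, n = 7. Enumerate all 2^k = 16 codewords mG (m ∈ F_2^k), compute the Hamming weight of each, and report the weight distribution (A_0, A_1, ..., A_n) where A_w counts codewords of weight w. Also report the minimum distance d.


Weight distribution: A_0 = 1, A_1 = 1, A_2 = 4, A_3 = 4, A_4 = 3, A_5 = 3. Minimum distance d = 1.

Enumerate all 2^4 = 16 messages m ∈ F_2^4.
For each, compute codeword c = mG in F_2^7, then tally its weight.
  m = 0000 → c = 0000000, weight = 0.
  m = 1000 → c = 0100101, weight = 3.
  m = 0100 → c = 0101100, weight = 3.
  m = 1100 → c = 0001001, weight = 2.
  m = 0010 → c = 0101001, weight = 3.
  m = 1010 → c = 0001100, weight = 2.
  m = 0110 → c = 0000101, weight = 2.
  m = 1110 → c = 0100000, weight = 1.
  m = 0001 → c = 1101011, weight = 5.
  m = 1001 → c = 1001110, weight = 4.
  m = 0101 → c = 1000111, weight = 4.
  m = 1101 → c = 1100010, weight = 3.
  m = 0011 → c = 1000010, weight = 2.
  m = 1011 → c = 1100111, weight = 5.
  m = 0111 → c = 1101110, weight = 5.
  m = 1111 → c = 1001011, weight = 4.
Tally weights:
  weight 0: 1 codewords.
  weight 1: 1 codewords.
  weight 2: 4 codewords.
  weight 3: 4 codewords.
  weight 4: 3 codewords.
  weight 5: 3 codewords.
Minimum distance d = smallest w > 0 with A_w > 0 = 1.
Sanity: Σ A_w = 16 = 2^4 = 16 ✓.


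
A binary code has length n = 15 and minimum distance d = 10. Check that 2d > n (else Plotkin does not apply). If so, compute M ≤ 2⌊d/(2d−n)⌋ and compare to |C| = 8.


Plotkin bound M ≤ 4; given |C| = 8 > bound (violated).

Check applicability: 2d = 20, n = 15.
2d − n = 5 > 0, so Plotkin applies.
Compute d/(2d−n) = 10/5 ≈ 2.0000.
⌊d/(2d−n)⌋ = 2.
Plotkin bound: M ≤ 2·2 = 4.
Given |C| = 8, check: VIOLATED.
This |C| is above the Plotkin bound, so no binary code with n = 15, d = 10 and 8 codewords exists.


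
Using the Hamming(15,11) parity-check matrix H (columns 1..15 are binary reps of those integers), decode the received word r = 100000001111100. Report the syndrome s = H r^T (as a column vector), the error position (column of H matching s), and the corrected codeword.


s = (1, 0, 0, 0)^T, error position = 8, corrected codeword c = 100000011111100

Compute s = H r^T mod 2 one row at a time:
  s_1 = 0 + 1 + 1 + 1 + 1 + 1 + 0 + 0 = 5 ≡ 1 (mod 2).
  s_2 = 0 + 0 + 0 + 0 + 1 + 1 + 0 + 0 = 2 ≡ 0 (mod 2).
  s_3 = 0 + 0 + 0 + 0 + 1 + 1 + 0 + 0 = 2 ≡ 0 (mod 2).
  s_4 = 1 + 0 + 0 + 0 + 1 + 1 + 1 + 0 = 4 ≡ 0 (mod 2).
s = (1, 0, 0, 0)^T — this equals column 8 of H (binary 1000), so error is at position 8.
Correct: flip bit 8 of r = 100000001111100 to get c = 100000011111100.


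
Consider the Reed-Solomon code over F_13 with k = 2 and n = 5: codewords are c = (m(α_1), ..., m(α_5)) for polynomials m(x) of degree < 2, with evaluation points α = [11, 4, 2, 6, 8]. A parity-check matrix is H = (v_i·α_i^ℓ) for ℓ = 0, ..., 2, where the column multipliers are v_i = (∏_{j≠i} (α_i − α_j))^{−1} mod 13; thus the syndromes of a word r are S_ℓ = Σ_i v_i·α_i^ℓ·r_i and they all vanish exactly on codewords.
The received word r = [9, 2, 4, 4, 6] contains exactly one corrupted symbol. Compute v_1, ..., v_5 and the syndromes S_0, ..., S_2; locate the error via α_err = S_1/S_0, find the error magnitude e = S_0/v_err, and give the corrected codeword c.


S = (10, 7, 1), error at position 3, error magnitude e = 4, c = [9, 2, 0, 4, 6].

Step 1: column multipliers v_i = (∏_{j≠i}(α_i − α_j))^{−1} mod 13.
  i = 1 (α = 11): (11−4)(11−2)(11−6)(11−8) = 7·9·5·3 = 945 ≡ 9, so v_1 = 9^{−1} = 3 (mod 13).
  i = 2 (α = 4): (4−11)(4−2)(4−6)(4−8) = (−7)·2·(−2)·(−4) = −112 ≡ 5, so v_2 = 5^{−1} = 8 (mod 13).
  i = 3 (α = 2): (2−11)(2−4)(2−6)(2−8) = (−9)·(−2)·(−4)·(−6) = 432 ≡ 3, so v_3 = 3^{−1} = 9 (mod 13).
  i = 4 (α = 6): (6−11)(6−4)(6−2)(6−8) = (−5)·2·4·(−2) = 80 ≡ 2, so v_4 = 2^{−1} = 7 (mod 13).
  i = 5 (α = 8): (8−11)(8−4)(8−2)(8−6) = (−3)·4·6·2 = −144 ≡ 12, so v_5 = 12^{−1} = 12 (mod 13).
  v = [3, 8, 9, 7, 12].
Step 2: syndromes of r = [9, 2, 4, 4, 6] (all sums mod 13).
  S_0 = Σ v_i r_i = 3·9 + 8·2 + 9·4 + 7·4 + 12·6 = 179 ≡ 10.
  S_1 = Σ v_i α_i r_i = 3·11·9 + 8·4·2 + 9·2·4 + 7·6·4 + 12·8·6 = 1177 ≡ 7.
  α_i^2 mod 13 = [4, 3, 4, 10, 12].
  S_2 = Σ v_i α_i^2 r_i = 3·4·9 + 8·3·2 + 9·4·4 + 7·10·4 + 12·12·6 = 1444 ≡ 1.
  S = (10, 7, 1) ≠ 0, so r is not a codeword (an error is present).
Step 3: locate the error. For a single error e at position i, S_ℓ = v_i·e·α_i^ℓ, so α_err = S_1/S_0.
  S_0^{−1} = 10^{−1} = 4 (mod 13), so α_err = 7·4 = 28 ≡ 2 = α_3. Error position i = 3.
  Consistency check: S_2/S_1 = 1·2 = 2 ≡ 2 = α_err ✓ (single-error assumption holds).
Step 4: error magnitude e = S_0/v_3 = S_0·∏_{j≠3}(α_3 − α_j) = 10·3 = 30 ≡ 4 (mod 13).
Step 5: correct position 3: c_3 = r_3 − e = 4 − 4 ≡ 0 (mod 13). Hence c = [9, 2, 0, 4, 6].
  Check: interpolating c through the α_i gives m(x) = 11 + 1·x (degree < 2) with m(α_i) = c_i for every i, so c is indeed a codeword.


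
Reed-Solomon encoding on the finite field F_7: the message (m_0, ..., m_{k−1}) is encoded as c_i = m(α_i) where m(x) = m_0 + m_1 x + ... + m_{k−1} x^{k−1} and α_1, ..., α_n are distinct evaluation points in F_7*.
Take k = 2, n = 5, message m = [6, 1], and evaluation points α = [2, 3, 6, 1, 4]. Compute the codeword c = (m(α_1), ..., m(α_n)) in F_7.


c = [1, 2, 5, 0, 3]

Message polynomial: m(x) = 6 + 1·x (mod 7).
For each evaluation point α_i, compute m(α_i) mod 7:
  α_1 = 2: Horner steps 1 → 1, so m(2) = 1.
  α_2 = 3: Horner steps 1 → 2, so m(3) = 2.
  α_3 = 6: Horner steps 1 → 5, so m(6) = 5.
  α_4 = 1: Horner steps 1 → 0, so m(1) = 0.
  α_5 = 4: Horner steps 1 → 3, so m(4) = 3.
Codeword c = [1, 2, 5, 0, 3] ∈ F_7^5.


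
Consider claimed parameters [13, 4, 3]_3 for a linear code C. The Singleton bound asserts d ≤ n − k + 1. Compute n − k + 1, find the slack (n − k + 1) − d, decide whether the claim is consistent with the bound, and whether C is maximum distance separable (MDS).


Singleton RHS = n − k + 1 = 10, slack = 7, bound satisfied, not MDS.

Singleton bound: d ≤ n − k + 1.
Here n = 13, k = 4, so n − k + 1 = 10.
Given d = 3, check d ≤ 10: YES.
Slack = (n − k + 1) − d = 7.
The code is NOT MDS (slack = 7 > 0).
Description: the claimed parameters are [13, 4, 3]_3; such a code would be non-MDS.


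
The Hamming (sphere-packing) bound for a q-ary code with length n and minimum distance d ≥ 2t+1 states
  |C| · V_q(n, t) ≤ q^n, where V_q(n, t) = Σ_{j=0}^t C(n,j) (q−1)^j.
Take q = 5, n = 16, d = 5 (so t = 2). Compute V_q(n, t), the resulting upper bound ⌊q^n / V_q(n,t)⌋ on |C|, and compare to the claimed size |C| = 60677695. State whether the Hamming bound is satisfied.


V_q(n, t) = 1985, q^n = 152587890625, Hamming bound = 76870473, |C| = 60677695 ≤ bound (satisfied).

Step 1: Compute V_q(n, t) = Σ_{j=0}^2 C(n, j) (q−1)^j.
  j = 0: C(16,0)·(4)^0 = 1·1 = 1.
  j = 1: C(16,1)·(4)^1 = 16·4 = 64.
  j = 2: C(16,2)·(4)^2 = 120·16 = 1920.
  V_q(n, t) = 1 + 64 + 1920 = 1985.
Step 2: q^n = 5^16 = 152587890625.
Step 3: Hamming bound ⌊q^n / V_q(n,t)⌋ = ⌊152587890625/1985⌋ = 76870473.
Step 4: Compare |C| = 60677695 to 76870473: satisfied.
The claimed |C| lies below the Hamming bound.


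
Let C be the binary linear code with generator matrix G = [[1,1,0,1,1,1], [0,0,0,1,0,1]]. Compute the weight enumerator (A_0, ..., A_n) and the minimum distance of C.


Weight distribution: A_0 = 1, A_2 = 1, A_3 = 1, A_5 = 1. Minimum distance d = 2.

Enumerate all 2^2 = 4 messages m ∈ F_2^2.
For each, compute codeword c = mG in F_2^6, then tally its weight.
  m = 00 → c = 000000, weight = 0.
  m = 10 → c = 110111, weight = 5.
  m = 01 → c = 000101, weight = 2.
  m = 11 → c = 110010, weight = 3.
Tally weights:
  weight 0: 1 codewords.
  weight 2: 1 codewords.
  weight 3: 1 codewords.
  weight 5: 1 codewords.
Minimum distance d = smallest w > 0 with A_w > 0 = 2.
Sanity: Σ A_w = 4 = 2^2 = 4 ✓.


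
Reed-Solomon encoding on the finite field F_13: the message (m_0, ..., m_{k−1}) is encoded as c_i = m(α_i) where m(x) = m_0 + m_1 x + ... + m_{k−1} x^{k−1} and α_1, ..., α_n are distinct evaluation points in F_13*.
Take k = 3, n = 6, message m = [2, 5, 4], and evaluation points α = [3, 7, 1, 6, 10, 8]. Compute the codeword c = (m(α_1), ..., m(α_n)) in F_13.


c = [1, 12, 11, 7, 10, 12]

Message polynomial: m(x) = 2 + 5·x + 4·x^2 (mod 13).
For each evaluation point α_i, compute m(α_i) mod 13:
  α_1 = 3: Horner steps 4 → 4 → 1, so m(3) = 1.
  α_2 = 7: Horner steps 4 → 7 → 12, so m(7) = 12.
  α_3 = 1: Horner steps 4 → 9 → 11, so m(1) = 11.
  α_4 = 6: Horner steps 4 → 3 → 7, so m(6) = 7.
  α_5 = 10: Horner steps 4 → 6 → 10, so m(10) = 10.
  α_6 = 8: Horner steps 4 → 11 → 12, so m(8) = 12.
Codeword c = [1, 12, 11, 7, 10, 12] ∈ F_13^6.


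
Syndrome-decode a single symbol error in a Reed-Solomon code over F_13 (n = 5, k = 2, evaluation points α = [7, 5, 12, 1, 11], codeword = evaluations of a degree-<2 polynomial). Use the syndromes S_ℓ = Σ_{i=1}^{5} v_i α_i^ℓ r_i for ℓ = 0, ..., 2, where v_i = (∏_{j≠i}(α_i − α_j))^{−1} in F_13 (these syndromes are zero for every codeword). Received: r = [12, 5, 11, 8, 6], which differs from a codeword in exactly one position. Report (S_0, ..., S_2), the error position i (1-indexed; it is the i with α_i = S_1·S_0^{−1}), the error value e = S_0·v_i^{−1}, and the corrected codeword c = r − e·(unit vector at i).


S = (8, 1, 5), error at position 2, error magnitude e = 3, c = [12, 2, 11, 8, 6].

Step 1: column multipliers v_i = (∏_{j≠i}(α_i − α_j))^{−1} mod 13.
  i = 1 (α = 7): (7−5)(7−12)(7−1)(7−11) = 2·(−5)·6·(−4) = 240 ≡ 6, so v_1 = 6^{−1} = 11 (mod 13).
  i = 2 (α = 5): (5−7)(5−12)(5−1)(5−11) = (−2)·(−7)·4·(−6) = −336 ≡ 2, so v_2 = 2^{−1} = 7 (mod 13).
  i = 3 (α = 12): (12−7)(12−5)(12−1)(12−11) = 5·7·11·1 = 385 ≡ 8, so v_3 = 8^{−1} = 5 (mod 13).
  i = 4 (α = 1): (1−7)(1−5)(1−12)(1−11) = (−6)·(−4)·(−11)·(−10) = 2640 ≡ 1, so v_4 = 1^{−1} = 1 (mod 13).
  i = 5 (α = 11): (11−7)(11−5)(11−12)(11−1) = 4·6·(−1)·10 = −240 ≡ 7, so v_5 = 7^{−1} = 2 (mod 13).
  v = [11, 7, 5, 1, 2].
Step 2: syndromes of r = [12, 5, 11, 8, 6] (all sums mod 13).
  S_0 = Σ v_i r_i = 11·12 + 7·5 + 5·11 + 1·8 + 2·6 = 242 ≡ 8.
  S_1 = Σ v_i α_i r_i = 11·7·12 + 7·5·5 + 5·12·11 + 1·1·8 + 2·11·6 = 1899 ≡ 1.
  α_i^2 mod 13 = [10, 12, 1, 1, 4].
  S_2 = Σ v_i α_i^2 r_i = 11·10·12 + 7·12·5 + 5·1·11 + 1·1·8 + 2·4·6 = 1851 ≡ 5.
  S = (8, 1, 5) ≠ 0, so r is not a codeword (an error is present).
Step 3: locate the error. For a single error e at position i, S_ℓ = v_i·e·α_i^ℓ, so α_err = S_1/S_0.
  S_0^{−1} = 8^{−1} = 5 (mod 13), so α_err = 1·5 = 5 ≡ 5 = α_2. Error position i = 2.
  Consistency check: S_2/S_1 = 5·1 = 5 ≡ 5 = α_err ✓ (single-error assumption holds).
Step 4: error magnitude e = S_0/v_2 = S_0·∏_{j≠2}(α_2 − α_j) = 8·2 = 16 ≡ 3 (mod 13).
Step 5: correct position 2: c_2 = r_2 − e = 5 − 3 ≡ 2 (mod 13). Hence c = [12, 2, 11, 8, 6].
  Check: interpolating c through the α_i gives m(x) = 3 + 5·x (degree < 2) with m(α_i) = c_i for every i, so c is indeed a codeword.


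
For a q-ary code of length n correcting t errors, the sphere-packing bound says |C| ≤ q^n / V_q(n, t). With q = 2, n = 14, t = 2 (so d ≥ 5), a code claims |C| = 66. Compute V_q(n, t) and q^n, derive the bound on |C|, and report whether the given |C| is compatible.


V_q(n, t) = 106, q^n = 16384, Hamming bound = 154, |C| = 66 ≤ bound (satisfied).

Step 1: Compute V_q(n, t) = Σ_{j=0}^2 C(n, j) (q−1)^j.
  j = 0: C(14,0)·(1)^0 = 1·1 = 1.
  j = 1: C(14,1)·(1)^1 = 14·1 = 14.
  j = 2: C(14,2)·(1)^2 = 91·1 = 91.
  V_q(n, t) = 1 + 14 + 91 = 106.
Step 2: q^n = 2^14 = 16384.
Step 3: Hamming bound ⌊q^n / V_q(n,t)⌋ = ⌊16384/106⌋ = 154.
Step 4: Compare |C| = 66 to 154: satisfied.
The claimed |C| lies below the Hamming bound.


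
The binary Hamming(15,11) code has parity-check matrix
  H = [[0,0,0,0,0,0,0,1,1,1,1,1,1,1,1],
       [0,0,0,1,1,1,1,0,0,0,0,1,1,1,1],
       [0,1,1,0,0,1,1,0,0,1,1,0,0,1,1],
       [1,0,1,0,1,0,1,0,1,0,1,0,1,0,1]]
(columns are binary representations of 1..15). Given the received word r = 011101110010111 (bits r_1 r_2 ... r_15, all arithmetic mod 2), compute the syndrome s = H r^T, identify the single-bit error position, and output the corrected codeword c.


s = (1, 0, 1, 1)^T, error position = 11, corrected codeword c = 011101110000111

Compute s = H r^T mod 2 one row at a time:
  s_1 = 1 + 0 + 0 + 1 + 0 + 1 + 1 + 1 = 5 ≡ 1 (mod 2).
  s_2 = 1 + 0 + 1 + 1 + 0 + 1 + 1 + 1 = 6 ≡ 0 (mod 2).
  s_3 = 1 + 1 + 1 + 1 + 0 + 1 + 1 + 1 = 7 ≡ 1 (mod 2).
  s_4 = 0 + 1 + 0 + 1 + 0 + 1 + 1 + 1 = 5 ≡ 1 (mod 2).
s = (1, 0, 1, 1)^T — this equals column 11 of H (binary 1011), so error is at position 11.
Correct: flip bit 11 of r = 011101110010111 to get c = 011101110000111.


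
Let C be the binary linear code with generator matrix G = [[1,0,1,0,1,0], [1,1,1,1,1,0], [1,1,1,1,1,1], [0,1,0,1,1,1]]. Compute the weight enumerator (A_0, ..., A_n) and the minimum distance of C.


Weight distribution: A_0 = 1, A_1 = 2, A_2 = 3, A_3 = 4, A_4 = 3, A_5 = 2, A_6 = 1. Minimum distance d = 1.

Enumerate all 2^4 = 16 messages m ∈ F_2^4.
For each, compute codeword c = mG in F_2^6, then tally its weight.
  m = 0000 → c = 000000, weight = 0.
  m = 1000 → c = 101010, weight = 3.
  m = 0100 → c = 111110, weight = 5.
  m = 1100 → c = 010100, weight = 2.
  m = 0010 → c = 111111, weight = 6.
  m = 1010 → c = 010101, weight = 3.
  m = 0110 → c = 000001, weight = 1.
  m = 1110 → c = 101011, weight = 4.
  m = 0001 → c = 010111, weight = 4.
  m = 1001 → c = 111101, weight = 5.
  m = 0101 → c = 101001, weight = 3.
  m = 1101 → c = 000011, weight = 2.
  m = 0011 → c = 101000, weight = 2.
  m = 1011 → c = 000010, weight = 1.
  m = 0111 → c = 010110, weight = 3.
  m = 1111 → c = 111100, weight = 4.
Tally weights:
  weight 0: 1 codewords.
  weight 1: 2 codewords.
  weight 2: 3 codewords.
  weight 3: 4 codewords.
  weight 4: 3 codewords.
  weight 5: 2 codewords.
  weight 6: 1 codewords.
Minimum distance d = smallest w > 0 with A_w > 0 = 1.
Sanity: Σ A_w = 16 = 2^4 = 16 ✓.


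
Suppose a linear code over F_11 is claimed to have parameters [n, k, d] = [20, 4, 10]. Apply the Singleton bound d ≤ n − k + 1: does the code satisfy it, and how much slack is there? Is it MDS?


Singleton RHS = n − k + 1 = 17, slack = 7, bound satisfied, not MDS.

Singleton bound: d ≤ n − k + 1.
Here n = 20, k = 4, so n − k + 1 = 17.
Given d = 10, check d ≤ 17: YES.
Slack = (n − k + 1) − d = 7.
The code is NOT MDS (slack = 7 > 0).
Description: the claimed parameters are [20, 4, 10]_11; such a code would be non-MDS.


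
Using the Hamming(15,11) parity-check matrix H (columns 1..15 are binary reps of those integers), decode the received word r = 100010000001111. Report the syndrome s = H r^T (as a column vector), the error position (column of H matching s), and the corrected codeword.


s = (0, 1, 0, 0)^T, error position = 4, corrected codeword c = 100110000001111

Compute s = H r^T mod 2 one row at a time:
  s_1 = 0 + 0 + 0 + 0 + 1 + 1 + 1 + 1 = 4 ≡ 0 (mod 2).
  s_2 = 0 + 1 + 0 + 0 + 1 + 1 + 1 + 1 = 5 ≡ 1 (mod 2).
  s_3 = 0 + 0 + 0 + 0 + 0 + 0 + 1 + 1 = 2 ≡ 0 (mod 2).
  s_4 = 1 + 0 + 1 + 0 + 0 + 0 + 1 + 1 = 4 ≡ 0 (mod 2).
s = (0, 1, 0, 0)^T — this equals column 4 of H (binary 0100), so error is at position 4.
Correct: flip bit 4 of r = 100010000001111 to get c = 100110000001111.


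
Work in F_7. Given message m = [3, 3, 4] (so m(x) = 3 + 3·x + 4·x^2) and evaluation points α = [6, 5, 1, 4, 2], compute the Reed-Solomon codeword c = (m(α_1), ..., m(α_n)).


c = [4, 6, 3, 2, 4]

Message polynomial: m(x) = 3 + 3·x + 4·x^2 (mod 7).
For each evaluation point α_i, compute m(α_i) mod 7:
  α_1 = 6: Horner steps 4 → 6 → 4, so m(6) = 4.
  α_2 = 5: Horner steps 4 → 2 → 6, so m(5) = 6.
  α_3 = 1: Horner steps 4 → 0 → 3, so m(1) = 3.
  α_4 = 4: Horner steps 4 → 5 → 2, so m(4) = 2.
  α_5 = 2: Horner steps 4 → 4 → 4, so m(2) = 4.
Codeword c = [4, 6, 3, 2, 4] ∈ F_7^5.


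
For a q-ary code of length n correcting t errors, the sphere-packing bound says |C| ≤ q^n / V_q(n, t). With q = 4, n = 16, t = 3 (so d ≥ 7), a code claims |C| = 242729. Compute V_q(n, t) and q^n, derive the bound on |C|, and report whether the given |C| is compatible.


V_q(n, t) = 16249, q^n = 4294967296, Hamming bound = 264321, |C| = 242729 ≤ bound (satisfied).

Step 1: Compute V_q(n, t) = Σ_{j=0}^3 C(n, j) (q−1)^j.
  j = 0: C(16,0)·(3)^0 = 1·1 = 1.
  j = 1: C(16,1)·(3)^1 = 16·3 = 48.
  j = 2: C(16,2)·(3)^2 = 120·9 = 1080.
  j = 3: C(16,3)·(3)^3 = 560·27 = 15120.
  V_q(n, t) = 1 + 48 + 1080 + 15120 = 16249.
Step 2: q^n = 4^16 = 4294967296.
Step 3: Hamming bound ⌊q^n / V_q(n,t)⌋ = ⌊4294967296/16249⌋ = 264321.
Step 4: Compare |C| = 242729 to 264321: satisfied.
The claimed |C| lies below the Hamming bound.


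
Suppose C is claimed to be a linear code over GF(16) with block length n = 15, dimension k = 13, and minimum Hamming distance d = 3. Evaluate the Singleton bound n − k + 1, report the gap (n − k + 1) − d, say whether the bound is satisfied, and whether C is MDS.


Singleton RHS = n − k + 1 = 3, slack = 0, bound satisfied, MDS.

Singleton bound: d ≤ n − k + 1.
Here n = 15, k = 13, so n − k + 1 = 3.
Given d = 3, check d ≤ 3: YES.
Slack = (n − k + 1) − d = 0.
The code is MDS (slack = 0).
Description: the claimed parameters are [15, 13, 3]_16; such a code would be MDS (meets Singleton bound).


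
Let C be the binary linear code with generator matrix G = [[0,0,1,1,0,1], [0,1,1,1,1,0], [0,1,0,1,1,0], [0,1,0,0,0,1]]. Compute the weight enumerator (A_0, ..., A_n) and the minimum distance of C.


Weight distribution: A_0 = 1, A_1 = 2, A_2 = 4, A_3 = 6, A_4 = 3. Minimum distance d = 1.

Enumerate all 2^4 = 16 messages m ∈ F_2^4.
For each, compute codeword c = mG in F_2^6, then tally its weight.
  m = 0000 → c = 000000, weight = 0.
  m = 1000 → c = 001101, weight = 3.
  m = 0100 → c = 011110, weight = 4.
  m = 1100 → c = 010011, weight = 3.
  m = 0010 → c = 010110, weight = 3.
  m = 1010 → c = 011011, weight = 4.
  m = 0110 → c = 001000, weight = 1.
  m = 1110 → c = 000101, weight = 2.
  m = 0001 → c = 010001, weight = 2.
  m = 1001 → c = 011100, weight = 3.
  m = 0101 → c = 001111, weight = 4.
  m = 1101 → c = 000010, weight = 1.
  m = 0011 → c = 000111, weight = 3.
  m = 1011 → c = 001010, weight = 2.
  m = 0111 → c = 011001, weight = 3.
  m = 1111 → c = 010100, weight = 2.
Tally weights:
  weight 0: 1 codewords.
  weight 1: 2 codewords.
  weight 2: 4 codewords.
  weight 3: 6 codewords.
  weight 4: 3 codewords.
Minimum distance d = smallest w > 0 with A_w > 0 = 1.
Sanity: Σ A_w = 16 = 2^4 = 16 ✓.


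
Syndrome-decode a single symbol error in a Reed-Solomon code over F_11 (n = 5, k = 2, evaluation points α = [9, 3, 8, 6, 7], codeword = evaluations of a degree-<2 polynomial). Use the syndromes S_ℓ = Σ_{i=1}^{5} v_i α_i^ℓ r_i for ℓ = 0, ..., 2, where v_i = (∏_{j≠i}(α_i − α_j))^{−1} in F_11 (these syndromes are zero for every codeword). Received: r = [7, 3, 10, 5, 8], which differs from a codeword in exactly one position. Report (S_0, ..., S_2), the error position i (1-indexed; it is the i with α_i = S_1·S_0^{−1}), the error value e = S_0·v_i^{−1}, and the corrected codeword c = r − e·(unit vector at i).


S = (9, 8, 1), error at position 5, error magnitude e = 6, c = [7, 3, 10, 5, 2].

Step 1: column multipliers v_i = (∏_{j≠i}(α_i − α_j))^{−1} mod 11.
  i = 1 (α = 9): (9−3)(9−8)(9−6)(9−7) = 6·1·3·2 = 36 ≡ 3, so v_1 = 3^{−1} = 4 (mod 11).
  i = 2 (α = 3): (3−9)(3−8)(3−6)(3−7) = (−6)·(−5)·(−3)·(−4) = 360 ≡ 8, so v_2 = 8^{−1} = 7 (mod 11).
  i = 3 (α = 8): (8−9)(8−3)(8−6)(8−7) = (−1)·5·2·1 = −10 ≡ 1, so v_3 = 1^{−1} = 1 (mod 11).
  i = 4 (α = 6): (6−9)(6−3)(6−8)(6−7) = (−3)·3·(−2)·(−1) = −18 ≡ 4, so v_4 = 4^{−1} = 3 (mod 11).
  i = 5 (α = 7): (7−9)(7−3)(7−8)(7−6) = (−2)·4·(−1)·1 = 8 ≡ 8, so v_5 = 8^{−1} = 7 (mod 11).
  v = [4, 7, 1, 3, 7].
Step 2: syndromes of r = [7, 3, 10, 5, 8] (all sums mod 11).
  S_0 = Σ v_i r_i = 4·7 + 7·3 + 1·10 + 3·5 + 7·8 = 130 ≡ 9.
  S_1 = Σ v_i α_i r_i = 4·9·7 + 7·3·3 + 1·8·10 + 3·6·5 + 7·7·8 = 877 ≡ 8.
  α_i^2 mod 11 = [4, 9, 9, 3, 5].
  S_2 = Σ v_i α_i^2 r_i = 4·4·7 + 7·9·3 + 1·9·10 + 3·3·5 + 7·5·8 = 716 ≡ 1.
  S = (9, 8, 1) ≠ 0, so r is not a codeword (an error is present).
Step 3: locate the error. For a single error e at position i, S_ℓ = v_i·e·α_i^ℓ, so α_err = S_1/S_0.
  S_0^{−1} = 9^{−1} = 5 (mod 11), so α_err = 8·5 = 40 ≡ 7 = α_5. Error position i = 5.
  Consistency check: S_2/S_1 = 1·7 = 7 ≡ 7 = α_err ✓ (single-error assumption holds).
Step 4: error magnitude e = S_0/v_5 = S_0·∏_{j≠5}(α_5 − α_j) = 9·8 = 72 ≡ 6 (mod 11).
Step 5: correct position 5: c_5 = r_5 − e = 8 − 6 ≡ 2 (mod 11). Hence c = [7, 3, 10, 5, 2].
  Check: interpolating c through the α_i gives m(x) = 1 + 8·x (degree < 2) with m(α_i) = c_i for every i, so c is indeed a codeword.


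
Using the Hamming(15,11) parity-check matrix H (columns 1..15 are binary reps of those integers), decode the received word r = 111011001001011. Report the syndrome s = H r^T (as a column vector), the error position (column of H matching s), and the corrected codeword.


s = (0, 1, 1, 1)^T, error position = 7, corrected codeword c = 111011101001011

Compute s = H r^T mod 2 one row at a time:
  s_1 = 0 + 1 + 0 + 0 + 1 + 0 + 1 + 1 = 4 ≡ 0 (mod 2).
  s_2 = 0 + 1 + 1 + 0 + 1 + 0 + 1 + 1 = 5 ≡ 1 (mod 2).
  s_3 = 1 + 1 + 1 + 0 + 0 + 0 + 1 + 1 = 5 ≡ 1 (mod 2).
  s_4 = 1 + 1 + 1 + 0 + 1 + 0 + 0 + 1 = 5 ≡ 1 (mod 2).
s = (0, 1, 1, 1)^T — this equals column 7 of H (binary 0111), so error is at position 7.
Correct: flip bit 7 of r = 111011001001011 to get c = 111011101001011.


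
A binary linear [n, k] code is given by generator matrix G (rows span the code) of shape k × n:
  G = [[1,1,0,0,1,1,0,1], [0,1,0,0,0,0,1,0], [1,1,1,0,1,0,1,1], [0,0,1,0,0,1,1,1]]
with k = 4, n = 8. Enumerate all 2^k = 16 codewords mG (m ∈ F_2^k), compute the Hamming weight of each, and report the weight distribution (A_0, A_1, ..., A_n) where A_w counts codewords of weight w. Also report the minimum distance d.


Weight distribution: A_0 = 1, A_1 = 1, A_2 = 1, A_3 = 4, A_4 = 5, A_5 = 3, A_6 = 1. Minimum distance d = 1.

Enumerate all 2^4 = 16 messages m ∈ F_2^4.
For each, compute codeword c = mG in F_2^8, then tally its weight.
  m = 0000 → c = 00000000, weight = 0.
  m = 1000 → c = 11001101, weight = 5.
  m = 0100 → c = 01000010, weight = 2.
  m = 1100 → c = 10001111, weight = 5.
  m = 0010 → c = 11101011, weight = 6.
  m = 1010 → c = 00100110, weight = 3.
  m = 0110 → c = 10101001, weight = 4.
  m = 1110 → c = 01100100, weight = 3.
  m = 0001 → c = 00100111, weight = 4.
  m = 1001 → c = 11101010, weight = 5.
  m = 0101 → c = 01100101, weight = 4.
  m = 1101 → c = 10101000, weight = 3.
  m = 0011 → c = 11001100, weight = 4.
  m = 1011 → c = 00000001, weight = 1.
  m = 0111 → c = 10001110, weight = 4.
  m = 1111 → c = 01000011, weight = 3.
Tally weights:
  weight 0: 1 codewords.
  weight 1: 1 codewords.
  weight 2: 1 codewords.
  weight 3: 4 codewords.
  weight 4: 5 codewords.
  weight 5: 3 codewords.
  weight 6: 1 codewords.
Minimum distance d = smallest w > 0 with A_w > 0 = 1.
Sanity: Σ A_w = 16 = 2^4 = 16 ✓.


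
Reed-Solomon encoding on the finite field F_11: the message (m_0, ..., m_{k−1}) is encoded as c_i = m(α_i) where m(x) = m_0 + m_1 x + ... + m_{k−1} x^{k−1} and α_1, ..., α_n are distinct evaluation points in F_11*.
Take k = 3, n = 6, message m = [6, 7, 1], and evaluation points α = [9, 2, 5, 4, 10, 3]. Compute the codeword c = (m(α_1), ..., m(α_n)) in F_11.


c = [7, 2, 0, 6, 0, 3]

Message polynomial: m(x) = 6 + 7·x + 1·x^2 (mod 11).
For each evaluation point α_i, compute m(α_i) mod 11:
  α_1 = 9: Horner steps 1 → 5 → 7, so m(9) = 7.
  α_2 = 2: Horner steps 1 → 9 → 2, so m(2) = 2.
  α_3 = 5: Horner steps 1 → 1 → 0, so m(5) = 0.
  α_4 = 4: Horner steps 1 → 0 → 6, so m(4) = 6.
  α_5 = 10: Horner steps 1 → 6 → 0, so m(10) = 0.
  α_6 = 3: Horner steps 1 → 10 → 3, so m(3) = 3.
Codeword c = [7, 2, 0, 6, 0, 3] ∈ F_11^6.


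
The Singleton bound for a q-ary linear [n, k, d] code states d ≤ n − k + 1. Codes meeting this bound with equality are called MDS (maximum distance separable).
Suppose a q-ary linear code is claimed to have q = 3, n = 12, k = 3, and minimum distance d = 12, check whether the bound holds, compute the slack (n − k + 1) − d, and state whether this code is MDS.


Singleton RHS = n − k + 1 = 10, slack = -2, bound violated (no such code; not MDS).

Singleton bound: d ≤ n − k + 1.
Here n = 12, k = 3, so n − k + 1 = 10.
Given d = 12, check d ≤ 10: NO.
Slack = (n − k + 1) − d = -2.
The slack is negative: d = 12 exceeds n − k + 1 = 10 by 2, so the Singleton bound is violated and no linear [12, 3, 12]_3 code can exist. In particular it is not MDS (MDS requires d = n − k + 1 exactly).
Description: the claimed parameters are [12, 3, 12]_3; such a code would be impossible (violates the Singleton bound).
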